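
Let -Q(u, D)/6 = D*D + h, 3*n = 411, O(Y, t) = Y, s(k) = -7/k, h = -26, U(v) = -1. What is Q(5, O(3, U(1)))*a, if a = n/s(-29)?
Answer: 405246/7 ≈ 57892.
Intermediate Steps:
n = 137 (n = (1/3)*411 = 137)
Q(u, D) = 156 - 6*D**2 (Q(u, D) = -6*(D*D - 26) = -6*(D**2 - 26) = -6*(-26 + D**2) = 156 - 6*D**2)
a = 3973/7 (a = 137/((-7/(-29))) = 137/((-7*(-1/29))) = 137/(7/29) = 137*(29/7) = 3973/7 ≈ 567.57)
Q(5, O(3, U(1)))*a = (156 - 6*3**2)*(3973/7) = (156 - 6*9)*(3973/7) = (156 - 54)*(3973/7) = 102*(3973/7) = 405246/7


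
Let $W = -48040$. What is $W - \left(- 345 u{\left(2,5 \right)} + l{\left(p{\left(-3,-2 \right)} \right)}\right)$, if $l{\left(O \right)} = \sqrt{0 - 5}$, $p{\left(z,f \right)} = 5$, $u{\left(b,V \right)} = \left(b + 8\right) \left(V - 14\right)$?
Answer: $-79090 - i \sqrt{5} \approx -79090.0 - 2.2361 i$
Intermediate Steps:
$u{\left(b,V \right)} = \left(-14 + V\right) \left(8 + b\right)$ ($u{\left(b,V \right)} = \left(8 + b\right) \left(-14 + V\right) = \left(-14 + V\right) \left(8 + b\right)$)
$l{\left(O \right)} = i \sqrt{5}$ ($l{\left(O \right)} = \sqrt{-5} = i \sqrt{5}$)
$W - \left(- 345 u{\left(2,5 \right)} + l{\left(p{\left(-3,-2 \right)} \right)}\right) = -48040 - \left(- 345 \left(-112 - 28 + 8 \cdot 5 + 5 \cdot 2\right) + i \sqrt{5}\right) = -48040 - \left(- 345 \left(-112 - 28 + 40 + 10\right) + i \sqrt{5}\right) = -48040 - \left(\left(-345\right) \left(-90\right) + i \sqrt{5}\right) = -48040 - \left(31050 + i \sqrt{5}\right) = -79090 - i \sqrt{5}$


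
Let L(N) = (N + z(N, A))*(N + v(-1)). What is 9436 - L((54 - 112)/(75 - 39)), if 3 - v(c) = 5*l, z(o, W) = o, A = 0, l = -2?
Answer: 1534577/162 ≈ 9472.7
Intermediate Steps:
v(c) = 13 (v(c) = 3 - 5*(-2) = 3 - 1*(-10) = 3 + 10 = 13)
L(N) = 2*N*(13 + N) (L(N) = (N + N)*(N + 13) = (2*N)*(13 + N) = 2*N*(13 + N))
9436 - L((54 - 112)/(75 - 39)) = 9436 - 2*(54 - 112)/(75 - 39)*(13 + (54 - 112)/(75 - 39)) = 9436 - 2*(-58/36)*(13 - 58/36) = 9436 - 2*(-58*1/36)*(13 - 58*1/36) = 9436 - 2*(-29)*(13 - 29/18)/18 = 9436 - 2*(-29)*205/(18*18) = 9436 - 1*(-5945/162) = 9436 + 5945/162 = 1534577/162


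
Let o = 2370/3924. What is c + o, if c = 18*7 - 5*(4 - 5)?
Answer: 86069/654 ≈ 131.60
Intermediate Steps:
o = 395/654 (o = 2370*(1/3924) = 395/654 ≈ 0.60398)
c = 131 (c = 126 - 5*(-1) = 126 + 5 = 131)
c + o = 131 + 395/654 = 86069/654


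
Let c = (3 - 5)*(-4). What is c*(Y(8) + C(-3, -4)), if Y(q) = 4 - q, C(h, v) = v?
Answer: -64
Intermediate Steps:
c = 8 (c = -2*(-4) = 8)
c*(Y(8) + C(-3, -4)) = 8*((4 - 1*8) - 4) = 8*((4 - 8) - 4) = 8*(-4 - 4) = 8*(-8) = -64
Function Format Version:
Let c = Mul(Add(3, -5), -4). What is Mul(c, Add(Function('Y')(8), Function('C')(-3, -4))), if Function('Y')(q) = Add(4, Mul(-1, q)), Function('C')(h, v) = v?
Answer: -64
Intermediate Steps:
c = 8 (c = Mul(-2, -4) = 8)
Mul(c, Add(Function('Y')(8), Function('C')(-3, -4))) = Mul(8, Add(Add(4, Mul(-1, 8)), -4)) = Mul(8, Add(Add(4, -8), -4)) = Mul(8, Add(-4, -4)) = Mul(8, -8) = -64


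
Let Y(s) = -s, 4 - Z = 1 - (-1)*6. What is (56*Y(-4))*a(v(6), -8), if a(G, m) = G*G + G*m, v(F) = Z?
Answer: 7392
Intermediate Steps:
Z = -3 (Z = 4 - (1 - (-1)*6) = 4 - (1 - 1*(-6)) = 4 - (1 + 6) = 4 - 1*7 = 4 - 7 = -3)
v(F) = -3
a(G, m) = G² + G*m
(56*Y(-4))*a(v(6), -8) = (56*(-1*(-4)))*(-3*(-3 - 8)) = (56*4)*(-3*(-11)) = 224*33 = 7392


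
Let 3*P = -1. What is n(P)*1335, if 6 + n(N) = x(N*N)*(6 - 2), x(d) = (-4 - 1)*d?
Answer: -32930/3 ≈ -10977.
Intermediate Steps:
P = -1/3 (P = (1/3)*(-1) = -1/3 ≈ -0.33333)
x(d) = -5*d
n(N) = -6 - 20*N**2 (n(N) = -6 + (-5*N*N)*(6 - 2) = -6 - 5*N**2*4 = -6 - 20*N**2)
n(P)*1335 = (-6 - 20*(-1/3)**2)*1335 = (-6 - 20*1/9)*1335 = (-6 - 20/9)*1335 = -74/9*1335 = -32930/3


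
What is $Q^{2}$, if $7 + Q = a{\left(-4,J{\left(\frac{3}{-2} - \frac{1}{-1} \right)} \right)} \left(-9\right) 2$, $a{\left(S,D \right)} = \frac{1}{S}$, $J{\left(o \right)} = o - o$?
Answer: $\frac{25}{4} \approx 6.25$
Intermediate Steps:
$J{\left(o \right)} = 0$
$Q = - \frac{5}{2}$ ($Q = -7 + \frac{1}{-4} \left(-9\right) 2 = -7 + \left(- \frac{1}{4}\right) \left(-9\right) 2 = -7 + \frac{9}{4} \cdot 2 = -7 + \frac{9}{2} = - \frac{5}{2} \approx -2.5$)
$Q^{2} = \left(- \frac{5}{2}\right)^{2} = \frac{25}{4}$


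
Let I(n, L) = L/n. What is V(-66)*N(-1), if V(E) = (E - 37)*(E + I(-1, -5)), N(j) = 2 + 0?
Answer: 12566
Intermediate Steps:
N(j) = 2
V(E) = (-37 + E)*(5 + E) (V(E) = (E - 37)*(E - 5/(-1)) = (-37 + E)*(E - 5*(-1)) = (-37 + E)*(E + 5) = (-37 + E)*(5 + E))
V(-66)*N(-1) = (-185 + (-66)**2 - 32*(-66))*2 = (-185 + 4356 + 2112)*2 = 6283*2 = 12566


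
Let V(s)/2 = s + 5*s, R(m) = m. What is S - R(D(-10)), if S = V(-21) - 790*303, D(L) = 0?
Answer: -239622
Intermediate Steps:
V(s) = 12*s (V(s) = 2*(s + 5*s) = 2*(6*s) = 12*s)
S = -239622 (S = 12*(-21) - 790*303 = -252 - 239370 = -239622)
S - R(D(-10)) = -239622 - 1*0 = -239622 + 0 = -239622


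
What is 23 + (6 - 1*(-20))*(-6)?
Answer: -133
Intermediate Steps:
23 + (6 - 1*(-20))*(-6) = 23 + (6 + 20)*(-6) = 23 + 26*(-6) = 23 - 156 = -133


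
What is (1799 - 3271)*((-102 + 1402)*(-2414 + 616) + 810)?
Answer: 3439460480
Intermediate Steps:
(1799 - 3271)*((-102 + 1402)*(-2414 + 616) + 810) = -1472*(1300*(-1798) + 810) = -1472*(-2337400 + 810) = -1472*(-2336590) = 3439460480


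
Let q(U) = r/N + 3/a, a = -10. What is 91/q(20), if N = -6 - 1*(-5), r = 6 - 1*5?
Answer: -70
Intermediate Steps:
r = 1 (r = 6 - 5 = 1)
N = -1 (N = -6 + 5 = -1)
q(U) = -13/10 (q(U) = 1/(-1) + 3/(-10) = 1*(-1) + 3*(-⅒) = -1 - 3/10 = -13/10)
91/q(20) = 91/(-13/10) = 91*(-10/13) = -70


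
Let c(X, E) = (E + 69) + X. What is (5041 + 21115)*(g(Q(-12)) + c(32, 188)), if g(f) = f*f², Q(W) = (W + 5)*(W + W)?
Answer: 124029685676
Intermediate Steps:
c(X, E) = 69 + E + X (c(X, E) = (69 + E) + X = 69 + E + X)
Q(W) = 2*W*(5 + W) (Q(W) = (5 + W)*(2*W) = 2*W*(5 + W))
g(f) = f³
(5041 + 21115)*(g(Q(-12)) + c(32, 188)) = (5041 + 21115)*((2*(-12)*(5 - 12))³ + (69 + 188 + 32)) = 26156*((2*(-12)*(-7))³ + 289) = 26156*(168³ + 289) = 26156*(4741632 + 289) = 26156*4741921 = 124029685676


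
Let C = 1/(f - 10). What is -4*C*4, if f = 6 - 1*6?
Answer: 8/5 ≈ 1.6000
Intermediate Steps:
f = 0 (f = 6 - 6 = 0)
C = -⅒ (C = 1/(0 - 10) = 1/(-10) = -⅒ ≈ -0.10000)
-4*C*4 = -4*(-⅒)*4 = (⅖)*4 = 8/5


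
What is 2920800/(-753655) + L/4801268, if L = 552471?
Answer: -2721434208579/723699926908 ≈ -3.7604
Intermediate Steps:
2920800/(-753655) + L/4801268 = 2920800/(-753655) + 552471/4801268 = 2920800*(-1/753655) + 552471*(1/4801268) = -584160/150731 + 552471/4801268 = -2721434208579/723699926908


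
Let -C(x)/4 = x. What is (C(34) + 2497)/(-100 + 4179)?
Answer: 2361/4079 ≈ 0.57882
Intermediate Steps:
C(x) = -4*x
(C(34) + 2497)/(-100 + 4179) = (-4*34 + 2497)/(-100 + 4179) = (-136 + 2497)/4079 = 2361*(1/4079) = 2361/4079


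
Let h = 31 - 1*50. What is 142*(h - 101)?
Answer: -17040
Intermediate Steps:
h = -19 (h = 31 - 50 = -19)
142*(h - 101) = 142*(-19 - 101) = 142*(-120) = -17040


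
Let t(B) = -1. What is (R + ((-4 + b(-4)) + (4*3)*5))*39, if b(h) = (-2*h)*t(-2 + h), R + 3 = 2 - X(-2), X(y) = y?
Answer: 1911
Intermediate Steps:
R = 1 (R = -3 + (2 - 1*(-2)) = -3 + (2 + 2) = -3 + 4 = 1)
b(h) = 2*h (b(h) = -2*h*(-1) = 2*h)
(R + ((-4 + b(-4)) + (4*3)*5))*39 = (1 + ((-4 + 2*(-4)) + (4*3)*5))*39 = (1 + ((-4 - 8) + 12*5))*39 = (1 + (-12 + 60))*39 = (1 + 48)*39 = 49*39 = 1911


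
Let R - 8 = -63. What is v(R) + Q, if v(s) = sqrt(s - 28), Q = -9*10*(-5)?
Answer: 450 + I*sqrt(83) ≈ 450.0 + 9.1104*I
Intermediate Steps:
R = -55 (R = 8 - 63 = -55)
Q = 450 (Q = -90*(-5) = 450)
v(s) = sqrt(-28 + s)
v(R) + Q = sqrt(-28 - 55) + 450 = sqrt(-83) + 450 = I*sqrt(83) + 450 = 450 + I*sqrt(83)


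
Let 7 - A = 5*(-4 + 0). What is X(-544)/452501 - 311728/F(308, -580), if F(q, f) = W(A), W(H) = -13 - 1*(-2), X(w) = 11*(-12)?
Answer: 141057230276/4977511 ≈ 28339.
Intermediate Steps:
X(w) = -132
A = 27 (A = 7 - 5*(-4 + 0) = 7 - 5*(-4) = 7 - 1*(-20) = 7 + 20 = 27)
W(H) = -11 (W(H) = -13 + 2 = -11)
F(q, f) = -11
X(-544)/452501 - 311728/F(308, -580) = -132/452501 - 311728/(-11) = -132*1/452501 - 311728*(-1/11) = -132/452501 + 311728/11 = 141057230276/4977511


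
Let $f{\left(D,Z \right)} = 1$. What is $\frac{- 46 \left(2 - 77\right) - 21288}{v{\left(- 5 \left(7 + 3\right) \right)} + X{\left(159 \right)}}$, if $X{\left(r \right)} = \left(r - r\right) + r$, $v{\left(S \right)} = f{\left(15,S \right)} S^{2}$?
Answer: $- \frac{17838}{2659} \approx -6.7085$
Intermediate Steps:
$v{\left(S \right)} = S^{2}$ ($v{\left(S \right)} = 1 S^{2} = S^{2}$)
$X{\left(r \right)} = r$ ($X{\left(r \right)} = 0 + r = r$)
$\frac{- 46 \left(2 - 77\right) - 21288}{v{\left(- 5 \left(7 + 3\right) \right)} + X{\left(159 \right)}} = \frac{- 46 \left(2 - 77\right) - 21288}{\left(- 5 \left(7 + 3\right)\right)^{2} + 159} = \frac{\left(-46\right) \left(-75\right) - 21288}{\left(\left(-5\right) 10\right)^{2} + 159} = \frac{3450 - 21288}{\left(-50\right)^{2} + 159} = - \frac{17838}{2500 + 159} = - \frac{17838}{2659}$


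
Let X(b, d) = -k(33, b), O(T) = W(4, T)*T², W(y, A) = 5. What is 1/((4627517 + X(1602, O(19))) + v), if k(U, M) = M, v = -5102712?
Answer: -1/476797 ≈ -2.0973e-6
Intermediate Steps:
O(T) = 5*T²
X(b, d) = -b
1/((4627517 + X(1602, O(19))) + v) = 1/((4627517 - 1*1602) - 5102712) = 1/((4627517 - 1602) - 5102712) = 1/(4625915 - 5102712) = 1/(-476797) = -1/476797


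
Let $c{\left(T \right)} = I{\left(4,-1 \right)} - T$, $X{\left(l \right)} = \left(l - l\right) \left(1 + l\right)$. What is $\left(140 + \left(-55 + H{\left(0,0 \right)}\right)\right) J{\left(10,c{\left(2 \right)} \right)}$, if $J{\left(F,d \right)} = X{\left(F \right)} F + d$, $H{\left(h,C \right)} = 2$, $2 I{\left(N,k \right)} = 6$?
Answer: $87$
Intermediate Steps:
$I{\left(N,k \right)} = 3$ ($I{\left(N,k \right)} = \frac{1}{2} \cdot 6 = 3$)
$X{\left(l \right)} = 0$ ($X{\left(l \right)} = 0 \left(1 + l\right) = 0$)
$c{\left(T \right)} = 3 - T$
$J{\left(F,d \right)} = d$ ($J{\left(F,d \right)} = 0 F + d = 0 + d = d$)
$\left(140 + \left(-55 + H{\left(0,0 \right)}\right)\right) J{\left(10,c{\left(2 \right)} \right)} = \left(140 + \left(-55 + 2\right)\right) \left(3 - 2\right) = \left(140 - 53\right) \left(3 - 2\right) = 87 \cdot 1 = 87$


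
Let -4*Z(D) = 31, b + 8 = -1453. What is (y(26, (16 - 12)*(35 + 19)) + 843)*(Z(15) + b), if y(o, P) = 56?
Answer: -5281625/4 ≈ -1.3204e+6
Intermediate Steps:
b = -1461 (b = -8 - 1453 = -1461)
Z(D) = -31/4 (Z(D) = -1/4*31 = -31/4)
(y(26, (16 - 12)*(35 + 19)) + 843)*(Z(15) + b) = (56 + 843)*(-31/4 - 1461) = 899*(-5875/4) = -5281625/4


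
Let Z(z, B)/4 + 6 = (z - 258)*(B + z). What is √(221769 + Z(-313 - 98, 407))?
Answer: √232449 ≈ 482.13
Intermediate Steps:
Z(z, B) = -24 + 4*(-258 + z)*(B + z) (Z(z, B) = -24 + 4*((z - 258)*(B + z)) = -24 + 4*((-258 + z)*(B + z)) = -24 + 4*(-258 + z)*(B + z))
√(221769 + Z(-313 - 98, 407)) = √(221769 + (-24 - 1032*407 - 1032*(-313 - 98) + 4*(-313 - 98)² + 4*407*(-313 - 98))) = √(221769 + (-24 - 420024 - 1032*(-411) + 4*(-411)² + 4*407*(-411))) = √(221769 + (-24 - 420024 + 424152 + 4*168921 - 669108)) = √(221769 + (-24 - 420024 + 424152 + 675684 - 669108)) = √(221769 + 10680) = √232449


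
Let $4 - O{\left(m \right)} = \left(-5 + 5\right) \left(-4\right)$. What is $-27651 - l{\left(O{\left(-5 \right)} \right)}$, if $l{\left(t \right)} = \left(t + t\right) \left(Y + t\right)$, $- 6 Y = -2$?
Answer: $- \frac{83057}{3} \approx -27686.0$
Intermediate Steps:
$Y = \frac{1}{3}$ ($Y = \left(- \frac{1}{6}\right) \left(-2\right) = \frac{1}{3} \approx 0.33333$)
$O{\left(m \right)} = 4$ ($O{\left(m \right)} = 4 - \left(-5 + 5\right) \left(-4\right) = 4 - 0 \left(-4\right) = 4 - 0 = 4 + 0 = 4$)
$l{\left(t \right)} = 2 t \left(\frac{1}{3} + t\right)$ ($l{\left(t \right)} = \left(t + t\right) \left(\frac{1}{3} + t\right) = 2 t \left(\frac{1}{3} + t\right)$)
$-27651 - l{\left(O{\left(-5 \right)} \right)} = -27651 - \frac{2}{3} \cdot 4 \left(1 + 3 \cdot 4\right) = -27651 - \frac{2}{3} \cdot 4 \left(1 + 12\right) = -27651 - \frac{2}{3} \cdot 4 \cdot 13 = -27651 - \frac{104}{3} = - \frac{83057}{3}$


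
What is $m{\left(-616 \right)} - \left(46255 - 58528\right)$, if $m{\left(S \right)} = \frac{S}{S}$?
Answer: $12274$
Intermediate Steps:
$m{\left(S \right)} = 1$
$m{\left(-616 \right)} - \left(46255 - 58528\right) = 1 - \left(46255 - 58528\right) = 1 - -12273 = 1 + 12273 = 12274$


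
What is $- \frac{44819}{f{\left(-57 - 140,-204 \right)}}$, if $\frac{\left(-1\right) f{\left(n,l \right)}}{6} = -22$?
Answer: $- \frac{44819}{132} \approx -339.54$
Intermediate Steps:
$f{\left(n,l \right)} = 132$ ($f{\left(n,l \right)} = \left(-6\right) \left(-22\right) = 132$)
$- \frac{44819}{f{\left(-57 - 140,-204 \right)}} = - \frac{44819}{132}$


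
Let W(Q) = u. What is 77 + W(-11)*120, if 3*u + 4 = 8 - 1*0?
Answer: 237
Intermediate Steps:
u = 4/3 (u = -4/3 + (8 - 1*0)/3 = -4/3 + (8 + 0)/3 = -4/3 + (⅓)*8 = -4/3 + 8/3 = 4/3 ≈ 1.3333)
W(Q) = 4/3
77 + W(-11)*120 = 77 + (4/3)*120 = 77 + 160 = 237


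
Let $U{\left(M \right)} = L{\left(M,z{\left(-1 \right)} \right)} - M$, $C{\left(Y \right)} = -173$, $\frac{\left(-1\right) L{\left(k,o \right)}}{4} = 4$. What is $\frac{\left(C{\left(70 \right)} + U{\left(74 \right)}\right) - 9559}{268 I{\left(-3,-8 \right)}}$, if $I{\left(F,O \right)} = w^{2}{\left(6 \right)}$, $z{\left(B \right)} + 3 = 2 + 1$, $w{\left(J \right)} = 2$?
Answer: $- \frac{4911}{536} \approx -9.1623$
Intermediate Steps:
$z{\left(B \right)} = 0$ ($z{\left(B \right)} = -3 + \left(2 + 1\right) = -3 + 3 = 0$)
$L{\left(k,o \right)} = -16$ ($L{\left(k,o \right)} = \left(-4\right) 4 = -16$)
$U{\left(M \right)} = -16 - M$
$I{\left(F,O \right)} = 4$ ($I{\left(F,O \right)} = 2^{2} = 4$)
$\frac{\left(C{\left(70 \right)} + U{\left(74 \right)}\right) - 9559}{268 I{\left(-3,-8 \right)}} = \frac{\left(-173 - 90\right) - 9559}{268 \cdot 4} = \frac{\left(-173 - 90\right) - 9559}{1072} = \left(\left(-173 - 90\right) - 9559\right) \frac{1}{1072} = \left(-263 - 9559\right) \frac{1}{1072} = \left(-9822\right) \frac{1}{1072} = - \frac{4911}{536}$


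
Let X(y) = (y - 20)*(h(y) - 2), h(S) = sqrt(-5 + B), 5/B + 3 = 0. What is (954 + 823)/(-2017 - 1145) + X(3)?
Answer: 105731/3162 - 34*I*sqrt(15)/3 ≈ 33.438 - 43.894*I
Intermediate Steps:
B = -5/3 (B = 5/(-3 + 0) = 5/(-3) = 5*(-1/3) = -5/3 ≈ -1.6667)
h(S) = 2*I*sqrt(15)/3 (h(S) = sqrt(-5 - 5/3) = sqrt(-20/3) = 2*I*sqrt(15)/3)
X(y) = (-20 + y)*(-2 + 2*I*sqrt(15)/3) (X(y) = (y - 20)*(2*I*sqrt(15)/3 - 2) = (-20 + y)*(-2 + 2*I*sqrt(15)/3))
(954 + 823)/(-2017 - 1145) + X(3) = (954 + 823)/(-2017 - 1145) + (40 - 2*3 - 40*I*sqrt(15)/3 + (2/3)*I*3*sqrt(15)) = 1777/(-3162) + (40 - 6 - 40*I*sqrt(15)/3 + 2*I*sqrt(15)) = 1777*(-1/3162) + (34 - 34*I*sqrt(15)/3) = -1777/3162 + (34 - 34*I*sqrt(15)/3) = 105731/3162 - 34*I*sqrt(15)/3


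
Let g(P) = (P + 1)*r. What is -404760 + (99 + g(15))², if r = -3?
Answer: -402159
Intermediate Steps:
g(P) = -3 - 3*P (g(P) = (P + 1)*(-3) = (1 + P)*(-3) = -3 - 3*P)
-404760 + (99 + g(15))² = -404760 + (99 + (-3 - 3*15))² = -404760 + (99 + (-3 - 45))² = -404760 + (99 - 48)² = -404760 + 51² = -404760 + 2601 = -402159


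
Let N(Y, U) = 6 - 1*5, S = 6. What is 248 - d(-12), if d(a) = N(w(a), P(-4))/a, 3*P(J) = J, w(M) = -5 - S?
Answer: 2977/12 ≈ 248.08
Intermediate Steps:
w(M) = -11 (w(M) = -5 - 1*6 = -5 - 6 = -11)
P(J) = J/3
N(Y, U) = 1 (N(Y, U) = 6 - 5 = 1)
d(a) = 1/a
248 - d(-12) = 248 - 1/(-12) = 248 - 1*(-1/12) = 248 + 1/12 = 2977/12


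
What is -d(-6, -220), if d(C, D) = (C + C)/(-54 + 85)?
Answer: 12/31 ≈ 0.38710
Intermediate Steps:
d(C, D) = 2*C/31 (d(C, D) = (2*C)/31 = (2*C)*(1/31) = 2*C/31)
-d(-6, -220) = -2*(-6)/31 = -1*(-12/31) = 12/31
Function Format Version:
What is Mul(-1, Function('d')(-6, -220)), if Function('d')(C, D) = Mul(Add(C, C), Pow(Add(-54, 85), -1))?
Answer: Rational(12, 31) ≈ 0.38710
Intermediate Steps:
Function('d')(C, D) = Mul(Rational(2, 31), C) (Function('d')(C, D) = Mul(Mul(2, C), Pow(31, -1)) = Mul(Mul(2, C), Rational(1, 31)) = Mul(Rational(2, 31), C))
Mul(-1, Function('d')(-6, -220)) = Mul(-1, Mul(Rational(2, 31), -6)) = Mul(-1, Rational(-12, 31)) = Rational(12, 31)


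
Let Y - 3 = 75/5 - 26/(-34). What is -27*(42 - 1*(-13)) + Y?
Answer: -24926/17 ≈ -1466.2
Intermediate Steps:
Y = 319/17 (Y = 3 + (75/5 - 26/(-34)) = 3 + (75*(1/5) - 26*(-1/34)) = 3 + (15 + 13/17) = 3 + 268/17 = 319/17 ≈ 18.765)
-27*(42 - 1*(-13)) + Y = -27*(42 - 1*(-13)) + 319/17 = -27*(42 + 13) + 319/17 = -27*55 + 319/17 = -1485 + 319/17 = -24926/17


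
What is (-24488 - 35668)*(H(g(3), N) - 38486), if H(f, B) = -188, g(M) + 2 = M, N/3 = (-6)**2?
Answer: 2326473144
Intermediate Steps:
N = 108 (N = 3*(-6)**2 = 3*36 = 108)
g(M) = -2 + M
(-24488 - 35668)*(H(g(3), N) - 38486) = (-24488 - 35668)*(-188 - 38486) = -60156*(-38674) = 2326473144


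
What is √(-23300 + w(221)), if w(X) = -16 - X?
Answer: I*√23537 ≈ 153.42*I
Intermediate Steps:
√(-23300 + w(221)) = √(-23300 + (-16 - 1*221)) = √(-23300 + (-16 - 221)) = √(-23300 - 237) = √(-23537) = I*√23537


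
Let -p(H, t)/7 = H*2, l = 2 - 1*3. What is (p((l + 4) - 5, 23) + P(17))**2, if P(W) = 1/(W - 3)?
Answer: 154449/196 ≈ 788.00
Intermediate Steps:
l = -1 (l = 2 - 3 = -1)
p(H, t) = -14*H (p(H, t) = -7*H*2 = -14*H)
P(W) = 1/(-3 + W)
(p((l + 4) - 5, 23) + P(17))**2 = (-14*((-1 + 4) - 5) + 1/(-3 + 17))**2 = (-14*(3 - 5) + 1/14)**2 = (-14*(-2) + 1/14)**2 = (28 + 1/14)**2 = (393/14)**2 = 154449/196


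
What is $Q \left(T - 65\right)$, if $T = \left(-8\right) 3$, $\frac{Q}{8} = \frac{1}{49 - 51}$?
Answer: $356$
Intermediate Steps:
$Q = -4$ ($Q = \frac{8}{49 - 51} = \frac{8}{-2} = 8 \left(- \frac{1}{2}\right) = -4$)
$T = -24$
$Q \left(T - 65\right) = - 4 \left(-24 - 65\right) = \left(-4\right) \left(-89\right) = 356$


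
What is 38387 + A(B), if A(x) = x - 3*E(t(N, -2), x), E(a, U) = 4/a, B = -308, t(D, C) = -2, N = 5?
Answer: 38085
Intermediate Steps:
A(x) = 6 + x (A(x) = x - 12/(-2) = x - 12*(-1)/2 = x - 3*(-2) = x + 6 = 6 + x)
38387 + A(B) = 38387 + (6 - 308) = 38387 - 302 = 38085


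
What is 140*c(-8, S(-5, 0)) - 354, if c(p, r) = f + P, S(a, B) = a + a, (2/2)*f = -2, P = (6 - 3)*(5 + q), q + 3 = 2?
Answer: 1046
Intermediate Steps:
q = -1 (q = -3 + 2 = -1)
P = 12 (P = (6 - 3)*(5 - 1) = 3*4 = 12)
f = -2
S(a, B) = 2*a
c(p, r) = 10 (c(p, r) = -2 + 12 = 10)
140*c(-8, S(-5, 0)) - 354 = 140*10 - 354 = 1400 - 354 = 1046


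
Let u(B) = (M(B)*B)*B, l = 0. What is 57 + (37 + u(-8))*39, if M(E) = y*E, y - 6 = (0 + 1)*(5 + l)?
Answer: -218148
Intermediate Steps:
y = 11 (y = 6 + (0 + 1)*(5 + 0) = 6 + 1*5 = 6 + 5 = 11)
M(E) = 11*E
u(B) = 11*B**3 (u(B) = ((11*B)*B)*B = (11*B**2)*B = 11*B**3)
57 + (37 + u(-8))*39 = 57 + (37 + 11*(-8)**3)*39 = 57 + (37 + 11*(-512))*39 = 57 + (37 - 5632)*39 = 57 - 5595*39 = 57 - 218205 = -218148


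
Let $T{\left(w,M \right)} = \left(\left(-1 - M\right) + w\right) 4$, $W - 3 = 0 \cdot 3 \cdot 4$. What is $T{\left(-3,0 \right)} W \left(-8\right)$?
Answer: $384$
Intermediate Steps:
$W = 3$ ($W = 3 + 0 \cdot 3 \cdot 4 = 3 + 0 \cdot 4 = 3 + 0 = 3$)
$T{\left(w,M \right)} = -4 - 4 M + 4 w$ ($T{\left(w,M \right)} = \left(-1 + w - M\right) 4 = -4 - 4 M + 4 w$)
$T{\left(-3,0 \right)} W \left(-8\right) = \left(-4 - 0 + 4 \left(-3\right)\right) 3 \left(-8\right) = \left(-4 + 0 - 12\right) 3 \left(-8\right) = \left(-16\right) 3 \left(-8\right) = \left(-48\right) \left(-8\right) = 384$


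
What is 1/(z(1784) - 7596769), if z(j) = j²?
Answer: -1/4414113 ≈ -2.2655e-7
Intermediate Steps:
1/(z(1784) - 7596769) = 1/(1784² - 7596769) = 1/(3182656 - 7596769) = 1/(-4414113) = -1/4414113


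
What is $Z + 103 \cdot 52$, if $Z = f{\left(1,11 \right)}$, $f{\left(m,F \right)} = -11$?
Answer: $5345$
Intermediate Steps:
$Z = -11$
$Z + 103 \cdot 52 = -11 + 103 \cdot 52 = -11 + 5356 = 5345$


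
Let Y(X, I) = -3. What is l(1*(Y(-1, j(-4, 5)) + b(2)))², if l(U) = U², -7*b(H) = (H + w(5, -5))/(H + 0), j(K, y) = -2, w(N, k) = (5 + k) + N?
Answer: 2401/16 ≈ 150.06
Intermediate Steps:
w(N, k) = 5 + N + k
b(H) = -(5 + H)/(7*H) (b(H) = -(H + (5 + 5 - 5))/(7*(H + 0)) = -(H + 5)/(7*H) = -(5 + H)/(7*H))
l(1*(Y(-1, j(-4, 5)) + b(2)))² = ((1*(-3 + (⅐)*(-5 - 1*2)/2))²)² = ((1*(-3 + (⅐)*(½)*(-5 - 2)))²)² = ((1*(-3 + (⅐)*(½)*(-7)))²)² = ((1*(-3 - ½))²)² = ((1*(-7/2))²)² = ((-7/2)²)² = (49/4)² = 2401/16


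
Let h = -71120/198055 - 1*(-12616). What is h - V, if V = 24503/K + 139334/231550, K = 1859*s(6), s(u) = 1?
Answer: 68299238167354/5419775075 ≈ 12602.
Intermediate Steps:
h = 499718152/39611 (h = -71120*1/198055 + 12616 = -14224/39611 + 12616 = 499718152/39611 ≈ 12616.)
K = 1859 (K = 1859*1 = 1859)
V = 269667798/19565975 (V = 24503/1859 + 139334/231550 = 24503*(1/1859) + 139334*(1/231550) = 24503/1859 + 69667/115775 = 269667798/19565975 ≈ 13.782)
h - V = 499718152/39611 - 1*269667798/19565975 = 499718152/39611 - 269667798/19565975 = 68299238167354/5419775075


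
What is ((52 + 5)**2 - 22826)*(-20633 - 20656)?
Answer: 808314753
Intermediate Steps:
((52 + 5)**2 - 22826)*(-20633 - 20656) = (57**2 - 22826)*(-41289) = (3249 - 22826)*(-41289) = -19577*(-41289) = 808314753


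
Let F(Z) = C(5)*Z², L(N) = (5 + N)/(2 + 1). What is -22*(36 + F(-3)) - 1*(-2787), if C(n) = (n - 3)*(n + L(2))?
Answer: -909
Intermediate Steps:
L(N) = 5/3 + N/3 (L(N) = (5 + N)/3 = (5 + N)*(⅓) = 5/3 + N/3)
C(n) = (-3 + n)*(7/3 + n) (C(n) = (n - 3)*(n + (5/3 + (⅓)*2)) = (-3 + n)*(n + (5/3 + ⅔)) = (-3 + n)*(n + 7/3) = (-3 + n)*(7/3 + n))
F(Z) = 44*Z²/3 (F(Z) = (-7 + 5² - ⅔*5)*Z² = (-7 + 25 - 10/3)*Z² = 44*Z²/3)
-22*(36 + F(-3)) - 1*(-2787) = -22*(36 + (44/3)*(-3)²) - 1*(-2787) = -22*(36 + (44/3)*9) + 2787 = -22*(36 + 132) + 2787 = -22*168 + 2787 = -3696 + 2787 = -909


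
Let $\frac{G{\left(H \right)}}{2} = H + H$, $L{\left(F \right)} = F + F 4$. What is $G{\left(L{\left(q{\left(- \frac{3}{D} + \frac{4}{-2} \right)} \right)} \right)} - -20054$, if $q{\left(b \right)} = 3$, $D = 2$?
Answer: $20114$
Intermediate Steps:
$L{\left(F \right)} = 5 F$ ($L{\left(F \right)} = F + 4 F = 5 F$)
$G{\left(H \right)} = 4 H$ ($G{\left(H \right)} = 2 \left(H + H\right) = 2 \cdot 2 H = 4 H$)
$G{\left(L{\left(q{\left(- \frac{3}{D} + \frac{4}{-2} \right)} \right)} \right)} - -20054 = 4 \cdot 5 \cdot 3 - -20054 = 4 \cdot 15 + 20054 = 60 + 20054 = 20114$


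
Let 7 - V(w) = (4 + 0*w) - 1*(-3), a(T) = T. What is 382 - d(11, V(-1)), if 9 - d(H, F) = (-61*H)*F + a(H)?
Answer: 384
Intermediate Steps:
V(w) = 0 (V(w) = 7 - ((4 + 0*w) - 1*(-3)) = 7 - ((4 + 0) + 3) = 7 - (4 + 3) = 7 - 1*7 = 7 - 7 = 0)
d(H, F) = 9 - H + 61*F*H (d(H, F) = 9 - ((-61*H)*F + H) = 9 - (-61*F*H + H) = 9 - (H - 61*F*H) = 9 + (-H + 61*F*H) = 9 - H + 61*F*H)
382 - d(11, V(-1)) = 382 - (9 - 1*11 + 61*0*11) = 382 - (9 - 11 + 0) = 382 - 1*(-2) = 382 + 2 = 384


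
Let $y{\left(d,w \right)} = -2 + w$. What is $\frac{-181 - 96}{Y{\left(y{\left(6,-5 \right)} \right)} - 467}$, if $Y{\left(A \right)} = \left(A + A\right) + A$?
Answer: $\frac{277}{488} \approx 0.56762$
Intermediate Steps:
$Y{\left(A \right)} = 3 A$ ($Y{\left(A \right)} = 2 A + A = 3 A$)
$\frac{-181 - 96}{Y{\left(y{\left(6,-5 \right)} \right)} - 467} = \frac{-181 - 96}{3 \left(-2 - 5\right) - 467} = - \frac{277}{3 \left(-7\right) - 467} = - \frac{277}{-21 - 467} = - \frac{277}{-488} = \left(-277\right) \left(- \frac{1}{488}\right) = \frac{277}{488}$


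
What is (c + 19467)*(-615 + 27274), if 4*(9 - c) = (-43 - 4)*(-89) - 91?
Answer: 491938527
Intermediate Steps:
c = -1014 (c = 9 - ((-43 - 4)*(-89) - 91)/4 = 9 - (-47*(-89) - 91)/4 = 9 - (4183 - 91)/4 = 9 - 1/4*4092 = 9 - 1023 = -1014)
(c + 19467)*(-615 + 27274) = (-1014 + 19467)*(-615 + 27274) = 18453*26659 = 491938527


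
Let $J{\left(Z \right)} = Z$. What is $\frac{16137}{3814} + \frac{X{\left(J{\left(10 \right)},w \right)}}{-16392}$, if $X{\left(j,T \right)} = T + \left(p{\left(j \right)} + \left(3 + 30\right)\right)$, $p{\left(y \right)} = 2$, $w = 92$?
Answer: $\frac{132016663}{31259544} \approx 4.2232$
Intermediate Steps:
$X{\left(j,T \right)} = 35 + T$ ($X{\left(j,T \right)} = T + \left(2 + \left(3 + 30\right)\right) = T + \left(2 + 33\right) = T + 35 = 35 + T$)
$\frac{16137}{3814} + \frac{X{\left(J{\left(10 \right)},w \right)}}{-16392} = \frac{16137}{3814} + \frac{35 + 92}{-16392} = 16137 \cdot \frac{1}{3814} + 127 \left(- \frac{1}{16392}\right) = \frac{16137}{3814} - \frac{127}{16392} = \frac{132016663}{31259544}$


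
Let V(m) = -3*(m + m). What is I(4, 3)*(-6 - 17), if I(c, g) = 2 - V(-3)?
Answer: 368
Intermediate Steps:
V(m) = -6*m
I(c, g) = -16 (I(c, g) = 2 - (-6)*(-3) = 2 - 1*18 = 2 - 18 = -16)
I(4, 3)*(-6 - 17) = -16*(-6 - 17) = -16*(-23) = 368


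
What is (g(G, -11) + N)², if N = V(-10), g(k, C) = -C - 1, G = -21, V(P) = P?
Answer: 0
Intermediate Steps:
g(k, C) = -1 - C
N = -10
(g(G, -11) + N)² = ((-1 - 1*(-11)) - 10)² = ((-1 + 11) - 10)² = (10 - 10)² = 0² = 0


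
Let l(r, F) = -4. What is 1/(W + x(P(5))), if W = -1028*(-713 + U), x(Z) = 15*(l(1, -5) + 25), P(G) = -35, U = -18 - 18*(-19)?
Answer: 1/400207 ≈ 2.4987e-6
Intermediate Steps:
U = 324 (U = -18 + 342 = 324)
x(Z) = 315 (x(Z) = 15*(-4 + 25) = 15*21 = 315)
W = 399892 (W = -1028*(-713 + 324) = -1028*(-389) = 399892)
1/(W + x(P(5))) = 1/(399892 + 315) = 1/400207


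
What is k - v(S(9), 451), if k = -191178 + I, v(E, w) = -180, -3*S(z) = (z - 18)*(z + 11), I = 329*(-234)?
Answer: -267984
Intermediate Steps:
I = -76986
S(z) = -(-18 + z)*(11 + z)/3 (S(z) = -(z - 18)*(z + 11)/3 = -(-18 + z)*(11 + z)/3)
k = -268164 (k = -191178 - 76986 = -268164)
k - v(S(9), 451) = -268164 - 1*(-180) = -268164 + 180 = -267984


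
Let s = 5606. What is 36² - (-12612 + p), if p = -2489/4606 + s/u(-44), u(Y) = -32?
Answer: 518957205/36848 ≈ 14084.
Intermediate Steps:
p = -6475221/36848 (p = -2489/4606 + 5606/(-32) = -2489*1/4606 + 5606*(-1/32) = -2489/4606 - 2803/16 = -6475221/36848 ≈ -175.73)
36² - (-12612 + p) = 36² - (-12612 - 6475221/36848) = 1296 - 1*(-471202197/36848) = 1296 + 471202197/36848 = 518957205/36848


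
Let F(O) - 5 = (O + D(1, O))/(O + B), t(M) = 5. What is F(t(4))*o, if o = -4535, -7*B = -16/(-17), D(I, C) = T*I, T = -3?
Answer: -14208155/579 ≈ -24539.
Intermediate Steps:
D(I, C) = -3*I
B = -16/119 (B = -(-16)/(7*(-17)) = -(-16)*(-1)/(7*17) = -⅐*16/17 = -16/119 ≈ -0.13445)
F(O) = 5 + (-3 + O)/(-16/119 + O) (F(O) = 5 + (O - 3*1)/(O - 16/119) = 5 + (O - 3)/(-16/119 + O) = 5 + (-3 + O)/(-16/119 + O))
F(t(4))*o = ((-437 + 714*5)/(-16 + 119*5))*(-4535) = ((-437 + 3570)/(-16 + 595))*(-4535) = (3133/579)*(-4535) = -14208155/579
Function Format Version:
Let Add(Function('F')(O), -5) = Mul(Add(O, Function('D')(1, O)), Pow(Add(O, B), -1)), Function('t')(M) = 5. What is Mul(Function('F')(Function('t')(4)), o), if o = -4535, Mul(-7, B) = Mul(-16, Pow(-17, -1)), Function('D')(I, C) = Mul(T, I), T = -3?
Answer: Rational(-14208155, 579) ≈ -24539.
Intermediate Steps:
Function('D')(I, C) = Mul(-3, I)
B = Rational(-16, 119) (B = Mul(Rational(-1, 7), Mul(-16, Pow(-17, -1))) = Mul(Rational(-1, 7), Mul(-16, Rational(-1, 17))) = Mul(Rational(-1, 7), Rational(16, 17)) = Rational(-16, 119) ≈ -0.13445)
Function('F')(O) = Add(5, Mul(Pow(Add(Rational(-16, 119), O), -1), Add(-3, O))) (Function('F')(O) = Add(5, Mul(Add(O, Mul(-3, 1)), Pow(Add(O, Rational(-16, 119)), -1))) = Add(5, Mul(Add(O, -3), Pow(Add(Rational(-16, 119), O), -1))) = Add(5, Mul(Add(-3, O), Pow(Add(Rational(-16, 119), O), -1))) = Add(5, Mul(Pow(Add(Rational(-16, 119), O), -1), Add(-3, O))))
Mul(Function('F')(Function('t')(4)), o) = Mul(Mul(Pow(Add(-16, Mul(119, 5)), -1), Add(-437, Mul(714, 5))), -4535) = Mul(Mul(Pow(Add(-16, 595), -1), Add(-437, 3570)), -4535) = Mul(Mul(Pow(579, -1), 3133), -4535) = Mul(Mul(Rational(1, 579), 3133), -4535) = Mul(Rational(3133, 579), -4535) = Rational(-14208155, 579)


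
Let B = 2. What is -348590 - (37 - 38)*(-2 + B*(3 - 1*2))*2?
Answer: -348590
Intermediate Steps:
-348590 - (37 - 38)*(-2 + B*(3 - 1*2))*2 = -348590 - (37 - 38)*(-2 + 2*(3 - 1*2))*2 = -348590 - (-(-2 + 2*(3 - 2)))*2 = -348590 - (-(-2 + 2*1))*2 = -348590 - (-(-2 + 2))*2 = -348590 - (-1*0)*2 = -348590 - 0*2 = -348590 - 1*0 = -348590 + 0 = -348590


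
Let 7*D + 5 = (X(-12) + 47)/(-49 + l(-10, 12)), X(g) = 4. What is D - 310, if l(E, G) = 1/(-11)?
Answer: -391687/1260 ≈ -310.86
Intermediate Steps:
l(E, G) = -1/11
D = -1087/1260 (D = -5/7 + ((4 + 47)/(-49 - 1/11))/7 = -5/7 + (51/(-540/11))/7 = -5/7 + (51*(-11/540))/7 = -5/7 + (⅐)*(-187/180) = -5/7 - 187/1260 = -1087/1260 ≈ -0.86270)
D - 310 = -1087/1260 - 310 = -391687/1260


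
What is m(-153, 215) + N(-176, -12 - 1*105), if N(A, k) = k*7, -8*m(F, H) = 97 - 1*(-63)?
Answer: -839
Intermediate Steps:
m(F, H) = -20 (m(F, H) = -(97 - 1*(-63))/8 = -(97 + 63)/8 = -⅛*160 = -20)
N(A, k) = 7*k
m(-153, 215) + N(-176, -12 - 1*105) = -20 + 7*(-12 - 1*105) = -20 + 7*(-12 - 105) = -20 + 7*(-117) = -20 - 819 = -839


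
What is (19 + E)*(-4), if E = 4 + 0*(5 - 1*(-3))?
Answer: -92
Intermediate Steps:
E = 4 (E = 4 + 0*(5 + 3) = 4 + 0*8 = 4 + 0 = 4)
(19 + E)*(-4) = (19 + 4)*(-4) = 23*(-4) = -92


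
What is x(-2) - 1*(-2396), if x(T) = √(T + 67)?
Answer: 2396 + √65 ≈ 2404.1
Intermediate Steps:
x(T) = √(67 + T)
x(-2) - 1*(-2396) = √(67 - 2) - 1*(-2396) = √65 + 2396 = 2396 + √65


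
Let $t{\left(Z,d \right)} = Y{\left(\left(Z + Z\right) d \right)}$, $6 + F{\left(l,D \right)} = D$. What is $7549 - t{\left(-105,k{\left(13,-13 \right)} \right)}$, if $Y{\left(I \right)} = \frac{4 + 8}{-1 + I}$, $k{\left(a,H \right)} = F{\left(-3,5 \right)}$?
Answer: $\frac{1577729}{209} \approx 7548.9$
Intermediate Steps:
$F{\left(l,D \right)} = -6 + D$
$k{\left(a,H \right)} = -1$ ($k{\left(a,H \right)} = -6 + 5 = -1$)
$Y{\left(I \right)} = \frac{12}{-1 + I}$
$t{\left(Z,d \right)} = \frac{12}{-1 + 2 Z d}$ ($t{\left(Z,d \right)} = \frac{12}{-1 + \left(Z + Z\right) d} = \frac{12}{-1 + 2 Z d}$)
$7549 - t{\left(-105,k{\left(13,-13 \right)} \right)} = 7549 - \frac{12}{-1 + 2 \left(-105\right) \left(-1\right)} = 7549 - \frac{12}{-1 + 210} = 7549 - \frac{12}{209} = \frac{1577729}{209}$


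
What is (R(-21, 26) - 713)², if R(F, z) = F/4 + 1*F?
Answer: 8743849/16 ≈ 5.4649e+5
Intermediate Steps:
R(F, z) = 5*F/4 (R(F, z) = F*(¼) + F = F/4 + F = 5*F/4)
(R(-21, 26) - 713)² = ((5/4)*(-21) - 713)² = (-105/4 - 713)² = (-2957/4)² = 8743849/16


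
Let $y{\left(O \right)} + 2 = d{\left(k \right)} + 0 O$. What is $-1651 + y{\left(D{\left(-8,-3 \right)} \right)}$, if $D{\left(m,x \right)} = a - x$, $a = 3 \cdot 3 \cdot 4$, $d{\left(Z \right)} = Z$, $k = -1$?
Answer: $-1654$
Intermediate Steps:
$a = 36$ ($a = 9 \cdot 4 = 36$)
$D{\left(m,x \right)} = 36 - x$
$y{\left(O \right)} = -3$ ($y{\left(O \right)} = -2 - \left(1 + 0 O\right) = -2 + \left(-1 + 0\right) = -2 - 1 = -3$)
$-1651 + y{\left(D{\left(-8,-3 \right)} \right)} = -1651 - 3 = -1654$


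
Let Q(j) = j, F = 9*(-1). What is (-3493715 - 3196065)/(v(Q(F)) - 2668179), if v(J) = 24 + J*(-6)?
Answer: 6689780/2668101 ≈ 2.5073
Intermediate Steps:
F = -9
v(J) = 24 - 6*J
(-3493715 - 3196065)/(v(Q(F)) - 2668179) = (-3493715 - 3196065)/((24 - 6*(-9)) - 2668179) = -6689780/((24 + 54) - 2668179) = -6689780/(78 - 2668179) = -6689780/(-2668101) = -6689780*(-1/2668101) = 6689780/2668101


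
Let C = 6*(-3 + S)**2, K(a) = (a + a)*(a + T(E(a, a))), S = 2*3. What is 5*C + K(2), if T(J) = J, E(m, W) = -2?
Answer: 270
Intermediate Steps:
S = 6
K(a) = 2*a*(-2 + a) (K(a) = (a + a)*(a - 2) = (2*a)*(-2 + a) = 2*a*(-2 + a))
C = 54 (C = 6*(-3 + 6)**2 = 6*3**2 = 6*9 = 54)
5*C + K(2) = 5*54 + 2*2*(-2 + 2) = 270 + 2*2*0 = 270 + 0 = 270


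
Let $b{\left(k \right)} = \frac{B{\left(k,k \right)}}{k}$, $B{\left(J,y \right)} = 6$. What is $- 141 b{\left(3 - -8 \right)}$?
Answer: $- \frac{846}{11} \approx -76.909$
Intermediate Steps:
$b{\left(k \right)} = \frac{6}{k}$
$- 141 b{\left(3 - -8 \right)} = - 141 \frac{6}{3 - -8} = - 141 \frac{6}{3 + 8} = - 141 \cdot \frac{6}{11} = - 141 \cdot 6 \cdot \frac{1}{11} = \left(-141\right) \frac{6}{11} = - \frac{846}{11}$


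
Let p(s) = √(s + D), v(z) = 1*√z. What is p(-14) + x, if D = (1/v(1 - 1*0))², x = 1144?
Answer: 1144 + I*√13 ≈ 1144.0 + 3.6056*I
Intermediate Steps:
v(z) = √z
D = 1 (D = (1/(√(1 - 1*0)))² = (1/(√(1 + 0)))² = (1/(√1))² = (1/1)² = 1² = 1)
p(s) = √(1 + s) (p(s) = √(s + 1) = √(1 + s))
p(-14) + x = √(1 - 14) + 1144 = √(-13) + 1144 = I*√13 + 1144 = 1144 + I*√13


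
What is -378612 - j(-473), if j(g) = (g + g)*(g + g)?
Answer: -1273528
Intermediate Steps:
j(g) = 4*g² (j(g) = (2*g)*(2*g) = 4*g²)
-378612 - j(-473) = -378612 - 4*(-473)² = -378612 - 4*223729 = -378612 - 1*894916 = -378612 - 894916 = -1273528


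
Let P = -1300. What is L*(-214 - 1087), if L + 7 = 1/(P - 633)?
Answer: 17605132/1933 ≈ 9107.7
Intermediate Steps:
L = -13532/1933 (L = -7 + 1/(-1300 - 633) = -7 + 1/(-1933) = -7 - 1/1933 = -13532/1933 ≈ -7.0005)
L*(-214 - 1087) = -13532*(-214 - 1087)/1933 = -13532/1933*(-1301) = 17605132/1933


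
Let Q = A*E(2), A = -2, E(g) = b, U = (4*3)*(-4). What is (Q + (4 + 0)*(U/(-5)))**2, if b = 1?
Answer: 33124/25 ≈ 1325.0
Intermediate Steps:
U = -48 (U = 12*(-4) = -48)
E(g) = 1
Q = -2 (Q = -2*1 = -2)
(Q + (4 + 0)*(U/(-5)))**2 = (-2 + (4 + 0)*(-48/(-5)))**2 = (-2 + 4*(-48*(-1/5)))**2 = (-2 + 4*(48/5))**2 = (-2 + 192/5)**2 = (182/5)**2 = 33124/25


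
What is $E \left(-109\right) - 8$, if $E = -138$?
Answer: $15034$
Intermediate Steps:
$E \left(-109\right) - 8 = \left(-138\right) \left(-109\right) - 8 = 15042 - 8 = 15034$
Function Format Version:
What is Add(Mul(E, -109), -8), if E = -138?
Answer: 15034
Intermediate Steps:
Add(Mul(E, -109), -8) = Add(Mul(-138, -109), -8) = Add(15042, -8) = 15034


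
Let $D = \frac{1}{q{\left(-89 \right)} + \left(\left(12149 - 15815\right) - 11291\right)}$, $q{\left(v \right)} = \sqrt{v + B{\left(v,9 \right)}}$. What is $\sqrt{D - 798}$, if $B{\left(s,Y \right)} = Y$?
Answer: $\sqrt{\frac{11935687 - 3192 i \sqrt{5}}{-14957 + 4 i \sqrt{5}}} \approx 9.0 \cdot 10^{-10} - 28.249 i$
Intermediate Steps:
$q{\left(v \right)} = \sqrt{9 + v}$ ($q{\left(v \right)} = \sqrt{v + 9} = \sqrt{9 + v}$)
$D = \frac{1}{-14957 + 4 i \sqrt{5}}$ ($D = \frac{1}{\sqrt{9 - 89} + \left(\left(12149 - 15815\right) - 11291\right)} = \frac{1}{\sqrt{-80} - 14957} = \frac{1}{4 i \sqrt{5} - 14957} = \frac{1}{-14957 + 4 i \sqrt{5}} \approx -6.6858 \cdot 10^{-5} - 4.0 \cdot 10^{-8} i$)
$\sqrt{D - 798} = \sqrt{\left(- \frac{14957}{223711929} - \frac{4 i \sqrt{5}}{223711929}\right) - 798} = \sqrt{- \frac{178522134299}{223711929} - \frac{4 i \sqrt{5}}{223711929}}$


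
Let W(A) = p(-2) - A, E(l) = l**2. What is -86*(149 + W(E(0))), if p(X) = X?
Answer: -12642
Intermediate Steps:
W(A) = -2 - A
-86*(149 + W(E(0))) = -86*(149 + (-2 - 1*0**2)) = -86*(149 + (-2 - 1*0)) = -86*(149 + (-2 + 0)) = -86*(149 - 2) = -86*147 = -12642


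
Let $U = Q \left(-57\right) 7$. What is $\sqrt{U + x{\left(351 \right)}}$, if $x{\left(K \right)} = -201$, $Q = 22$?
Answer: $i \sqrt{8979} \approx 94.758 i$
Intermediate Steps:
$U = -8778$ ($U = 22 \left(-57\right) 7 = \left(-1254\right) 7 = -8778$)
$\sqrt{U + x{\left(351 \right)}} = \sqrt{-8778 - 201} = \sqrt{-8979} = i \sqrt{8979}$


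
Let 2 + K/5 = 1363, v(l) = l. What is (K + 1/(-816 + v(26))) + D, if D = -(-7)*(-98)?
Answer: 4834009/790 ≈ 6119.0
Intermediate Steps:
K = 6805 (K = -10 + 5*1363 = -10 + 6815 = 6805)
D = -686 (D = -7*98 = -686)
(K + 1/(-816 + v(26))) + D = (6805 + 1/(-816 + 26)) - 686 = (6805 + 1/(-790)) - 686 = (6805 - 1/790) - 686 = 5375949/790 - 686 = 4834009/790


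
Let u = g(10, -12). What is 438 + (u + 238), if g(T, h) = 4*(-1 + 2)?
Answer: 680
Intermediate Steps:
g(T, h) = 4 (g(T, h) = 4*1 = 4)
u = 4
438 + (u + 238) = 438 + (4 + 238) = 438 + 242 = 680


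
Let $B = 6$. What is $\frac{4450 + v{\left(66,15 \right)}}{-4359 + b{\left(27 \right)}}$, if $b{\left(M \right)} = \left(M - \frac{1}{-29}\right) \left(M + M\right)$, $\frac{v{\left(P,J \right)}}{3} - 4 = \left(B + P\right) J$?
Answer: $- \frac{223358}{84075} \approx -2.6567$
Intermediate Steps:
$v{\left(P,J \right)} = 12 + 3 J \left(6 + P\right)$ ($v{\left(P,J \right)} = 12 + 3 \left(6 + P\right) J = 12 + 3 J \left(6 + P\right)$)
$b{\left(M \right)} = 2 M \left(\frac{1}{29} + M\right)$ ($b{\left(M \right)} = \left(M - - \frac{1}{29}\right) 2 M = \left(M + \frac{1}{29}\right) 2 M = \left(\frac{1}{29} + M\right) 2 M = 2 M \left(\frac{1}{29} + M\right)$)
$\frac{4450 + v{\left(66,15 \right)}}{-4359 + b{\left(27 \right)}} = \frac{4450 + \left(12 + 18 \cdot 15 + 3 \cdot 15 \cdot 66\right)}{-4359 + \frac{2}{29} \cdot 27 \left(1 + 29 \cdot 27\right)} = \frac{4450 + \left(12 + 270 + 2970\right)}{-4359 + \frac{2}{29} \cdot 27 \left(1 + 783\right)} = \frac{4450 + 3252}{-4359 + \frac{2}{29} \cdot 27 \cdot 784} = \frac{7702}{-4359 + \frac{42336}{29}} = \frac{7702}{- \frac{84075}{29}} = 7702 \left(- \frac{29}{84075}\right) = - \frac{223358}{84075}$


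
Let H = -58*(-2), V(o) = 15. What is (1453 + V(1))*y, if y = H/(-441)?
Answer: -170288/441 ≈ -386.14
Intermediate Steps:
H = 116
y = -116/441 (y = 116/(-441) = 116*(-1/441) = -116/441 ≈ -0.26304)
(1453 + V(1))*y = (1453 + 15)*(-116/441) = 1468*(-116/441) = -170288/441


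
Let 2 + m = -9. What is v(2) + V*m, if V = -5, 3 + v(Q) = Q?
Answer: 54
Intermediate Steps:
m = -11 (m = -2 - 9 = -11)
v(Q) = -3 + Q
v(2) + V*m = (-3 + 2) - 5*(-11) = -1 + 55 = 54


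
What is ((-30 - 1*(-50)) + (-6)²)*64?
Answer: 3584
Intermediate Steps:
((-30 - 1*(-50)) + (-6)²)*64 = ((-30 + 50) + 36)*64 = (20 + 36)*64 = 56*64 = 3584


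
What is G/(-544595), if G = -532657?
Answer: 532657/544595 ≈ 0.97808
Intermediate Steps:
G/(-544595) = -532657/(-544595) = -532657*(-1/544595) = 532657/544595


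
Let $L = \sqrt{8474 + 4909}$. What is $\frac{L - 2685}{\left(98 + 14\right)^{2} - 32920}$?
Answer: $\frac{895}{6792} - \frac{\sqrt{1487}}{6792} \approx 0.1261$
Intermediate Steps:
$L = 3 \sqrt{1487}$ ($L = \sqrt{13383} = 3 \sqrt{1487} \approx 115.68$)
$\frac{L - 2685}{\left(98 + 14\right)^{2} - 32920} = \frac{3 \sqrt{1487} - 2685}{\left(98 + 14\right)^{2} - 32920} = \frac{-2685 + 3 \sqrt{1487}}{112^{2} - 32920} = \frac{-2685 + 3 \sqrt{1487}}{12544 - 32920} = \frac{-2685 + 3 \sqrt{1487}}{-20376} = \left(-2685 + 3 \sqrt{1487}\right) \left(- \frac{1}{20376}\right) = \frac{895}{6792} - \frac{\sqrt{1487}}{6792}$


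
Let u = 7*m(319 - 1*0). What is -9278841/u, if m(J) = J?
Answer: -843531/203 ≈ -4155.3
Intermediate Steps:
u = 2233 (u = 7*(319 - 1*0) = 7*(319 + 0) = 7*319 = 2233)
-9278841/u = -9278841/2233 = -9278841*1/2233 = -843531/203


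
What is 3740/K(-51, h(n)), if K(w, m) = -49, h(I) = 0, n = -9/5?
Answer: -3740/49 ≈ -76.327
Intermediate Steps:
n = -9/5 (n = -9*1/5 = -9/5 ≈ -1.8000)
3740/K(-51, h(n)) = 3740/(-49) = 3740*(-1/49) = -3740/49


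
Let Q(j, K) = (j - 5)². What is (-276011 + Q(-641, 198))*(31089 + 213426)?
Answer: 34551192075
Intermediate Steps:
Q(j, K) = (-5 + j)²
(-276011 + Q(-641, 198))*(31089 + 213426) = (-276011 + (-5 - 641)²)*(31089 + 213426) = (-276011 + (-646)²)*244515 = (-276011 + 417316)*244515 = 141305*244515 = 34551192075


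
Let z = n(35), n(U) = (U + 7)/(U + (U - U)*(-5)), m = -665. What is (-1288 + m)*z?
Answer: -11718/5 ≈ -2343.6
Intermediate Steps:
n(U) = (7 + U)/U (n(U) = (7 + U)/(U + 0*(-5)) = (7 + U)/(U + 0) = (7 + U)/U)
z = 6/5 (z = (7 + 35)/35 = (1/35)*42 = 6/5 ≈ 1.2000)
(-1288 + m)*z = (-1288 - 665)*(6/5) = -1953*6/5 = -11718/5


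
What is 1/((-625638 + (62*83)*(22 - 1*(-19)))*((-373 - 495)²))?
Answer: -1/312408768448 ≈ -3.2009e-12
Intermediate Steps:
1/((-625638 + (62*83)*(22 - 1*(-19)))*((-373 - 495)²)) = 1/((-625638 + 5146*(22 + 19))*((-868)²)) = 1/((-625638 + 5146*41)*753424) = (1/753424)/(-625638 + 210986) = (1/753424)/(-414652) = -1/414652*1/753424 = -1/312408768448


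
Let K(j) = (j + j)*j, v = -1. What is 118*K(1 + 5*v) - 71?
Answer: 3705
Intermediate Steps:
K(j) = 2*j² (K(j) = (2*j)*j = 2*j²)
118*K(1 + 5*v) - 71 = 118*(2*(1 + 5*(-1))²) - 71 = 118*(2*(1 - 5)²) - 71 = 118*(2*(-4)²) - 71 = 118*(2*16) - 71 = 118*32 - 71 = 3776 - 71 = 3705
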